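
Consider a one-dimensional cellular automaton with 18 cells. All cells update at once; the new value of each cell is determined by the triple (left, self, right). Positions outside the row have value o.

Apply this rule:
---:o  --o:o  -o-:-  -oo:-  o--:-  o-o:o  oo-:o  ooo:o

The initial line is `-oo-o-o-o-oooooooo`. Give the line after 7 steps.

o-oo-o-o-o-ooooooo
oo-oo-o-o-o-oooooo
ooo-oo-o-o-o-ooooo
oooo-oo-o-o-o-oooo
ooooo-oo-o-o-o-ooo
oooooo-oo-o-o-o-oo
ooooooo-oo-o-o-o-o

ooooooo-oo-o-o-o-o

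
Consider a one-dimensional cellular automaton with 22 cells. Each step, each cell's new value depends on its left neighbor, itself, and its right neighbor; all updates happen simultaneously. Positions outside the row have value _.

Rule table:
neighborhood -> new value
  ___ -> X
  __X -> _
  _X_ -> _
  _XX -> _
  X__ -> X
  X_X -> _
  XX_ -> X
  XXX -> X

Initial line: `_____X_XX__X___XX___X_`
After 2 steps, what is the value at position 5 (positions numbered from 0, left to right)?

X

XXXX____XX__XX__XXX__X
_XXXXXX__XX__XX__XXX__
position 5 holds X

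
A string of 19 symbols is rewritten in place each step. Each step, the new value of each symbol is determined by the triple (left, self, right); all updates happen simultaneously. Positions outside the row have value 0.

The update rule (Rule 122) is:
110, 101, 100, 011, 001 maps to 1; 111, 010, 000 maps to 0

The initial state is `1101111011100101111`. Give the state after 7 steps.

step 1: 1111001110111011001
step 2: 1001111011101111110
step 3: 0111001110111000011
step 4: 1101111011101100111
step 5: 1111001110111111101
step 6: 1001111011100000110
step 7: 0111001110110001111

0111001110110001111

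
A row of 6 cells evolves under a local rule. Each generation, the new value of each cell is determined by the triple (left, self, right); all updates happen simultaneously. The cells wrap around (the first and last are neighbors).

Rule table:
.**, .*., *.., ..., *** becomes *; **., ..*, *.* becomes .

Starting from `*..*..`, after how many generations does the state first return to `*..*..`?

**.**.
*..*..

2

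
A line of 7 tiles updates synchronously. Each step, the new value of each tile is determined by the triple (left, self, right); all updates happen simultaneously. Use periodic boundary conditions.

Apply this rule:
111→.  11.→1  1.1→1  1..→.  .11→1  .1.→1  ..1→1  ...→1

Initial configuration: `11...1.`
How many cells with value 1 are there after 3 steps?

11.1111
.111...
11.1.11
count of 1: 5

5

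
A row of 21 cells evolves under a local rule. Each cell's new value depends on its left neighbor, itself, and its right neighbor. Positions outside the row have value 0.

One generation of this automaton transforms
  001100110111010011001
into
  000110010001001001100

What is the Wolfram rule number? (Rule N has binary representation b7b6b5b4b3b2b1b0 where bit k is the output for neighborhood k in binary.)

80

position 10: 111 → 0  (bit 7 = 0)
position 3: 110 → 1  (bit 6 = 1)
position 8: 101 → 0  (bit 5 = 0)
position 4: 100 → 1  (bit 4 = 1)
position 2: 011 → 0  (bit 3 = 0)
position 13: 010 → 0  (bit 2 = 0)
position 1: 001 → 0  (bit 1 = 0)
position 0: 000 → 0  (bit 0 = 0)
bits b7..b0 = 01010000 = 80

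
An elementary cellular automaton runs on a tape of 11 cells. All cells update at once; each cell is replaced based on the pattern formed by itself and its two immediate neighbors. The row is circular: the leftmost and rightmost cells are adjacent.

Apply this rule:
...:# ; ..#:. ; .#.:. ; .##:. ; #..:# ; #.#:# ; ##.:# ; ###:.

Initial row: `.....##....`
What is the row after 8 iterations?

........##.

####..#####
...##......
##..#######
.##........
..#########
#.........#
#########..
........##.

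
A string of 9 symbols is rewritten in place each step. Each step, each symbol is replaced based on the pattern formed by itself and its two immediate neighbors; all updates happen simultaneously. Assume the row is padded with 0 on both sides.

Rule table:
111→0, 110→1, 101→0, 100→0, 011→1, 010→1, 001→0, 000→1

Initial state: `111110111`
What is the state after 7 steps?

100010101
101010101
101010101  (fixed point — unchanged through step 7)

101010101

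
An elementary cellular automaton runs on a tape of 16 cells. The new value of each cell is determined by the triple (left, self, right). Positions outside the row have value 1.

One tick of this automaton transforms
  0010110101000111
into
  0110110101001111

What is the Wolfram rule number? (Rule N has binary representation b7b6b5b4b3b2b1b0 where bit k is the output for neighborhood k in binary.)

position 14: 111 → 1  (bit 7 = 1)
position 5: 110 → 1  (bit 6 = 1)
position 3: 101 → 0  (bit 5 = 0)
position 0: 100 → 0  (bit 4 = 0)
position 4: 011 → 1  (bit 3 = 1)
position 2: 010 → 1  (bit 2 = 1)
position 1: 001 → 1  (bit 1 = 1)
position 11: 000 → 0  (bit 0 = 0)
bits b7..b0 = 11001110 = 206

206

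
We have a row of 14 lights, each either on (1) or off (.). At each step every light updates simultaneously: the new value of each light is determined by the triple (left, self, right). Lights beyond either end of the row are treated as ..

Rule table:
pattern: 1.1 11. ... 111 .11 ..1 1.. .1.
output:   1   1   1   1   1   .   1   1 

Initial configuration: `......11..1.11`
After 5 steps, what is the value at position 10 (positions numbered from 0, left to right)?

step 1: 11111.111.1111
step 2: 11111111111111
step 3: 11111111111111  (fixed point — unchanged through step 5)
position 10 holds 1

1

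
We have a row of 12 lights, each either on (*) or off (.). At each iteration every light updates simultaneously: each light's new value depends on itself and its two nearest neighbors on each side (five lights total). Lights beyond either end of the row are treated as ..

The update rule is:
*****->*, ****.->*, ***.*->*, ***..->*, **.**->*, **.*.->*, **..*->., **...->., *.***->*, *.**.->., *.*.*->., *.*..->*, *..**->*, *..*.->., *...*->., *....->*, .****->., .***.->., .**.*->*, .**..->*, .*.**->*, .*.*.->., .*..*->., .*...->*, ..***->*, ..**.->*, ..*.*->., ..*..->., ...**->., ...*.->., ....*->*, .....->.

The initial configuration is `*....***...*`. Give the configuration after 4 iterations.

*....*.**..*

iteration 1: .***.*.*....
iteration 2: .*.**..***..
iteration 3: ..*.*.**.*.*
iteration 4: *....*.**..*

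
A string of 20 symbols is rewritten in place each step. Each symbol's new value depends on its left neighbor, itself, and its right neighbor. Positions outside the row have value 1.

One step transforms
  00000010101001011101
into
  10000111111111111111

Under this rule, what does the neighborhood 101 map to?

At position 7 the neighborhood is 101; the next row has 1 there.

1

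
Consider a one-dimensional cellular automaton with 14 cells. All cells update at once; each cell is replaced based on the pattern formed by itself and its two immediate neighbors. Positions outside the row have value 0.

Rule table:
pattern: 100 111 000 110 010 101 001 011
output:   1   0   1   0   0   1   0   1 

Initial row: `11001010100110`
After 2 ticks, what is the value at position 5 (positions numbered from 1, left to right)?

0

10100101010101
01010010101010
position 5 holds 0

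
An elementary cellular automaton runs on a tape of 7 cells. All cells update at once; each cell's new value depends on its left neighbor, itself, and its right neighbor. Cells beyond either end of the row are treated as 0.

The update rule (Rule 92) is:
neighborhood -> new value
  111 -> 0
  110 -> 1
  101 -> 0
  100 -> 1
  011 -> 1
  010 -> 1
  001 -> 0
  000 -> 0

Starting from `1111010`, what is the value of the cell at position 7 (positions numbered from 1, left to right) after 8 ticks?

tick 1: 1001011
tick 2: 1101011
tick 3: 1101011  (fixed point — unchanged through tick 8)
position 7 holds 1

1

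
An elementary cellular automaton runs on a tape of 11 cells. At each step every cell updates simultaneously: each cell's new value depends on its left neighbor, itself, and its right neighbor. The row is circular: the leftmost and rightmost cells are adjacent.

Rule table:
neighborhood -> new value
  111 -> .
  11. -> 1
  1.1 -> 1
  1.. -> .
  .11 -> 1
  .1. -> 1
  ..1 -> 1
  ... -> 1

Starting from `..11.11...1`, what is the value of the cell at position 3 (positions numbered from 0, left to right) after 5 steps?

1

.111111.111
11....111.1
.1.1111.111
1111..111.1
...1.11.111
position 3 holds 1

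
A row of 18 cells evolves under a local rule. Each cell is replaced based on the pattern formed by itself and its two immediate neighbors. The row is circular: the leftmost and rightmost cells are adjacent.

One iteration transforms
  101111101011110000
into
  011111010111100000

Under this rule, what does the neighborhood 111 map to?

At position 3 the neighborhood is 111; the next row has 1 there.

1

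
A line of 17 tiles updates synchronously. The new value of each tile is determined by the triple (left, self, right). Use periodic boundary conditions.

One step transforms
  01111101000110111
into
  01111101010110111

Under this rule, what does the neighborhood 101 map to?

At position 0 the neighborhood is 101; the next row has 0 there.

0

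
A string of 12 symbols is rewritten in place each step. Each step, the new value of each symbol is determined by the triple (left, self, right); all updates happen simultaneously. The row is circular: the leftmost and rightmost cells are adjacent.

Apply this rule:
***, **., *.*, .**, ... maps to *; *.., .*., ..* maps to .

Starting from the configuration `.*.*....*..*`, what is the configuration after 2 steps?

.*...**.***.

*.*..**.....
.*...**.***.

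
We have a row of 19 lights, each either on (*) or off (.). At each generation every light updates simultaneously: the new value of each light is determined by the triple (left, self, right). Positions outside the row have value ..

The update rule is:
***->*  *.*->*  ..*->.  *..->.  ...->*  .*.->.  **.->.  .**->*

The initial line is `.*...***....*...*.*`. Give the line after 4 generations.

generation 1: ...*.**..**...*..*.
generation 2: **..**...*..*......
generation 3: *...*..*......*****
generation 4: ..*......****.****.

..*......****.****.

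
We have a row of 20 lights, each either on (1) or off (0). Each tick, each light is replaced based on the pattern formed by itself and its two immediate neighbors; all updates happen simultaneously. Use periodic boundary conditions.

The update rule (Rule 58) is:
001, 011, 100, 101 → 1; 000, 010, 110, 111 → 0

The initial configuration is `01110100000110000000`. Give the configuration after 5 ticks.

10101011010101011001

11001010001101000000
10110101011010100001
01101010110101010011
11010101101010101110
10101011010101011001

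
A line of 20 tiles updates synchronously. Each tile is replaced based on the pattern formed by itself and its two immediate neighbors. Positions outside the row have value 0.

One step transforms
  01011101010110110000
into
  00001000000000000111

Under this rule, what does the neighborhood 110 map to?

At position 5 the neighborhood is 110; the next row has 0 there.

0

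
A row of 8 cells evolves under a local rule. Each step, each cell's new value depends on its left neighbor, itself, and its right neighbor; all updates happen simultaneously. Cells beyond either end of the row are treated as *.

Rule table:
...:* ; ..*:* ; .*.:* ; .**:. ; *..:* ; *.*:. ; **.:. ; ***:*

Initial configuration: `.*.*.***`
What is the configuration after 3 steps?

.*.*..**
.*.***.*
.*..*...

.*..*...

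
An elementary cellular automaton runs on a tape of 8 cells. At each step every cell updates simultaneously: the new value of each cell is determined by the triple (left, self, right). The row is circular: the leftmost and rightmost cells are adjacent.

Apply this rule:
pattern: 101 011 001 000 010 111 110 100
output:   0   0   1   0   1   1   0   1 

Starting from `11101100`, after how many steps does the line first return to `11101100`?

4

step 1: 01000011
step 2: 01100100
step 3: 10011110
step 4: 11101100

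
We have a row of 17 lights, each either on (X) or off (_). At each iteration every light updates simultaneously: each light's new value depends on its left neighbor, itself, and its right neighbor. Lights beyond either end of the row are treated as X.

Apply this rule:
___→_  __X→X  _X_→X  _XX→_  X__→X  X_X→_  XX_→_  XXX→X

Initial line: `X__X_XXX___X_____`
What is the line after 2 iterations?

__X_XXX_X__X_X_X_

_XXX__X_X_XXX___X
__X_XXX_X__X_X_X_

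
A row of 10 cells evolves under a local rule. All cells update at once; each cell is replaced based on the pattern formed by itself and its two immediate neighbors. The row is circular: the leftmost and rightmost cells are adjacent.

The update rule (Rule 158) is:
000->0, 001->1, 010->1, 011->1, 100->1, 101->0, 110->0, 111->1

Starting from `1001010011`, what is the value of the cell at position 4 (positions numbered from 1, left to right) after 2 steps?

0111011111
0110011110
position 4 holds 0

0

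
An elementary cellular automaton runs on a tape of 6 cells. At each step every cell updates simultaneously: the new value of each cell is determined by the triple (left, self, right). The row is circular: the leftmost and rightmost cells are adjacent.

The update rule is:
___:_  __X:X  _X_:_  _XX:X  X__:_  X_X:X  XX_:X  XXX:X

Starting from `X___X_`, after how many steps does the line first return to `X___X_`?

___X_X
__X_X_
_X_X__
X_X___
_X___X
X___X_

6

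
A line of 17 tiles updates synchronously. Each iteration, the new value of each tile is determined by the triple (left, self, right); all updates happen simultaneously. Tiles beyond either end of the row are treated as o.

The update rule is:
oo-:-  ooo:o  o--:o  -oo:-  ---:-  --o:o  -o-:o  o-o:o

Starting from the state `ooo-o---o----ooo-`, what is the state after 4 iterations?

o-ooooooo-o-oo-o-

iteration 1: oo-ooo-ooo--o-o-o
iteration 2: o-o-o-o-o-oooooo-
iteration 3: -ooooooooo-oooo-o
iteration 4: o-ooooooo-o-oo-o-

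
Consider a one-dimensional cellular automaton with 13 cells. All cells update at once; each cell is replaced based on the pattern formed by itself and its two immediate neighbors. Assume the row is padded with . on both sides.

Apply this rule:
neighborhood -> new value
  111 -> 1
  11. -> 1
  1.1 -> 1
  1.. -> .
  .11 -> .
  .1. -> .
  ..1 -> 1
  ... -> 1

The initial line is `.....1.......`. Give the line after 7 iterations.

1.1.1.1111.1.

11111..111111
.1111.1.11111
1.1111.1.1111
.1.1111.1.111
1.1.1111.1.11
.1.1.1111.1.1
1.1.1.1111.1.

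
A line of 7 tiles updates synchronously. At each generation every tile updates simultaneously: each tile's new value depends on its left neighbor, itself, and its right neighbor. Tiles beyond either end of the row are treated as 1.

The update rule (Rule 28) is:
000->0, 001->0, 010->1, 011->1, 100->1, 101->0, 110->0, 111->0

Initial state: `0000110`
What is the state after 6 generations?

1000100
0100110
0110100
0100110  (repeats generation 2; period 2)
generation 6: 0100110

0100110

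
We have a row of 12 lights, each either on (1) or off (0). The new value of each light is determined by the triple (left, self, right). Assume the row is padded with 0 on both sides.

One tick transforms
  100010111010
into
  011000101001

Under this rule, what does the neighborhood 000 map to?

1

At position 2 the neighborhood is 000; the next row has 1 there.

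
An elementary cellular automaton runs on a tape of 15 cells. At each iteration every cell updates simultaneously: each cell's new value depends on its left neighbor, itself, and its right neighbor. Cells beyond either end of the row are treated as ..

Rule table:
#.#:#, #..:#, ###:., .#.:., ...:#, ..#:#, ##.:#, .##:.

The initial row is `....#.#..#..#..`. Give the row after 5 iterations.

####.#.##.##.##
...##.#.##.##.#
###.##.#.##.##.
..##.##.#.##.##
##.##.##.#.##.#

##.##.##.#.##.#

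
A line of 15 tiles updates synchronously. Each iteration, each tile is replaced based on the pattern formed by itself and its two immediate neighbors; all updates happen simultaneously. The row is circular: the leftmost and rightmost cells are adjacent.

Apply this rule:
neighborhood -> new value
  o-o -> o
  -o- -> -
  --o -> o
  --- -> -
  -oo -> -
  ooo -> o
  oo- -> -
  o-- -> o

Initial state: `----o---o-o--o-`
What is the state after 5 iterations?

-o-o-o-o-o-oo-o

iteration 1: ---o-o-o-o-oo-o
iteration 2: o-o-o-o-o-o--o-
iteration 3: -o-o-o-o-o-oo-o
iteration 4: o-o-o-o-o-o--o-  (repeats iteration 2; period 2)
iteration 5: -o-o-o-o-o-oo-o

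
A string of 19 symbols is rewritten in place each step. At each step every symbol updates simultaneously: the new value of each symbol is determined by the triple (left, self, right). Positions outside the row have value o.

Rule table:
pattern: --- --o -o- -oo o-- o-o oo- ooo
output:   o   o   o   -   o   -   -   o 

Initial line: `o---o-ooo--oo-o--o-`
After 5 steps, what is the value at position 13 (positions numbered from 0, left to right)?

-oooo--o-oo---oooo-
--oo-ooo---ooo-oo--
oo----o-ooo-o----oo
o-ooooo--o--ooooo-o
---ooo-ooooo-ooo---
position 13 holds o

o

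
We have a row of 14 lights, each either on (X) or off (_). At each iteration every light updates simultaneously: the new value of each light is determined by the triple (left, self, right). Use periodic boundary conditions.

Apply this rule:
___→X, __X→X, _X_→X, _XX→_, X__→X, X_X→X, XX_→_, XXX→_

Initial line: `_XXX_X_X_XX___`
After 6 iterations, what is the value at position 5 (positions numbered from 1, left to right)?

X___XXXXX__XXX
_XXX_____XX___
X___XXXXX__XXX  (repeats iteration 1; period 2)
iteration 6: _XXX_____XX___
position 5 holds _

_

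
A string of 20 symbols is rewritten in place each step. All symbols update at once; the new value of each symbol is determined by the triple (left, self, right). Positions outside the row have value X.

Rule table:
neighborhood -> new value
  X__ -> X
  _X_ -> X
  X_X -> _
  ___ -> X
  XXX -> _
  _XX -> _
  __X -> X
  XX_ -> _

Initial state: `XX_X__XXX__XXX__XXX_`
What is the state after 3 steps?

___XXX___XX___XX____
XXX___XXX__XXX__XXXX
___XXX___XX___XX____

___XXX___XX___XX____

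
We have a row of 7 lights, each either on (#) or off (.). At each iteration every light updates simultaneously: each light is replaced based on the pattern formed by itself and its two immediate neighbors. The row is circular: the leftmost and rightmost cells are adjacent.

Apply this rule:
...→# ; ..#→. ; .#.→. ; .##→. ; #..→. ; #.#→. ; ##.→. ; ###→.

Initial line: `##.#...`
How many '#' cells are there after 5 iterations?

1

iteration 1: .....#.
iteration 2: ####...
iteration 3: .....#.  (repeats iteration 1; period 2)
iteration 5: .....#.
count of #: 1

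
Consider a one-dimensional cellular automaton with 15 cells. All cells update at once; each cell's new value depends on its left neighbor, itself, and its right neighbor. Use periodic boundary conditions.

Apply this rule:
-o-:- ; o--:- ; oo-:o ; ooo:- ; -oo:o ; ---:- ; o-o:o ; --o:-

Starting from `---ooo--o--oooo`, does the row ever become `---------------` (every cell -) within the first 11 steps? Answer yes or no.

yes

step 1: ---o-o-----o--o
step 2: ----o----------
step 3: ---------------
all cells are - at step 3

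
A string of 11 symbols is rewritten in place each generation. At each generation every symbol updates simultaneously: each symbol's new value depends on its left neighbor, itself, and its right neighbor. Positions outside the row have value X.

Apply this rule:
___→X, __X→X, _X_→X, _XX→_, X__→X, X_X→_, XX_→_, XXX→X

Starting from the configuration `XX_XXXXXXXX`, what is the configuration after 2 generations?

_XXX_XXXXXX

X___XXXXXXX
_XXX_XXXXXX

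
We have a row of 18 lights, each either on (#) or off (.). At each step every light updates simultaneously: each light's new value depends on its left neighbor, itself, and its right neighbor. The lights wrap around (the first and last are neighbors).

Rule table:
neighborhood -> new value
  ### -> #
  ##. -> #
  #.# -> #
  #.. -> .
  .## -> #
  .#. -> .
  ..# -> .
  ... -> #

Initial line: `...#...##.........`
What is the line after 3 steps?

###...############

step 1: ##...#.##.########
step 2: ##.#..############
step 3: ###...############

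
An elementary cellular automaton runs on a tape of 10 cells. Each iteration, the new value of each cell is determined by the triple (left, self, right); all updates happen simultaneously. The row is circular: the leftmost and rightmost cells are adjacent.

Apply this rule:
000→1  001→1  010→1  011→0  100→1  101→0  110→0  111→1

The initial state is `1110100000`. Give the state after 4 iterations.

0100111111
0111011110
1010001101
0011110000

0011110000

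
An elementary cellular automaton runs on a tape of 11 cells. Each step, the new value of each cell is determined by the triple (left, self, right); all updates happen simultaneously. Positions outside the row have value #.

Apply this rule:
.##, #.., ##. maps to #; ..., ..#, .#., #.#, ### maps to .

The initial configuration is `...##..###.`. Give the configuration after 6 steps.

##..#....#.

#..###.#.#.
##.#.#.....
.#....#....
..#....#...
#..#....#..
##..#....#.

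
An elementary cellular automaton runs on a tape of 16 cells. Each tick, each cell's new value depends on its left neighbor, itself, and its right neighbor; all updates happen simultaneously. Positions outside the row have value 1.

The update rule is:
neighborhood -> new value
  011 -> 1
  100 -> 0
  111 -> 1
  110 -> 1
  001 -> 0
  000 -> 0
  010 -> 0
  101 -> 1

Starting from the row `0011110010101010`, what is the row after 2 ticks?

0011110000101011

0011110001010101
0011110000101011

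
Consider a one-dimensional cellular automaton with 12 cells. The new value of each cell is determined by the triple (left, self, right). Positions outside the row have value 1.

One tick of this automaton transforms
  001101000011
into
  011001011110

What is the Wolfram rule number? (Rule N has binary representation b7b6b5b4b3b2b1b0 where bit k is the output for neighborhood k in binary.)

position 11: 111 → 0  (bit 7 = 0)
position 3: 110 → 0  (bit 6 = 0)
position 4: 101 → 0  (bit 5 = 0)
position 0: 100 → 0  (bit 4 = 0)
position 2: 011 → 1  (bit 3 = 1)
position 5: 010 → 1  (bit 2 = 1)
position 1: 001 → 1  (bit 1 = 1)
position 7: 000 → 1  (bit 0 = 1)
bits b7..b0 = 00001111 = 15

15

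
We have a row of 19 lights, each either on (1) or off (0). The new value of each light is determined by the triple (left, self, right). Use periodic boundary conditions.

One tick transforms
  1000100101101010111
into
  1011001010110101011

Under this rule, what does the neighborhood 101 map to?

At position 8 the neighborhood is 101; the next row has 1 there.

1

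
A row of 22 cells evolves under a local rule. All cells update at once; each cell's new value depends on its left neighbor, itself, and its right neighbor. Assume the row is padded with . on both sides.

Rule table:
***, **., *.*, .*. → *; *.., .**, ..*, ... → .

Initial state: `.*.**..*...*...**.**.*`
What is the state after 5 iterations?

iteration 1: .**.*..*...*....**.***
iteration 2: ..***..*...*.....**.**
iteration 3: ...**..*...*......**.*
iteration 4: ....*..*...*.......***
iteration 5: ....*..*...*........**

....*..*...*........**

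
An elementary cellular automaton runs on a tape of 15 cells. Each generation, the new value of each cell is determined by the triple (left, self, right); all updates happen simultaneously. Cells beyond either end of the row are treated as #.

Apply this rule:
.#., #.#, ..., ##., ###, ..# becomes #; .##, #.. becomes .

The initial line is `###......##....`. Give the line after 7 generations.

###.#####.#.###
####.#######.##
#####.#######.#
######.#######.
#######.#######
########.######
#########.#####

#########.#####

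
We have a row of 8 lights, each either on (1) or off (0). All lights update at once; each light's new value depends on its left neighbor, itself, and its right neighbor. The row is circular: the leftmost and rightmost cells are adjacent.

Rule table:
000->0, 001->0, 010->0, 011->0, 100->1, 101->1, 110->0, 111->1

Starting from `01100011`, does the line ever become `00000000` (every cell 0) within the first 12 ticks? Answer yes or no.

no

tick 1: 10010000
tick 2: 01001000
tick 3: 00100100
tick 4: 00010010
tick 5: 00001001
tick 6: 10000100
tick 7: 01000010
tick 8: 00100001
tick 9: 10010000  (repeats tick 1; period 8)
tick 12: 00010010
tick 12 is 00010010, still not uniform 0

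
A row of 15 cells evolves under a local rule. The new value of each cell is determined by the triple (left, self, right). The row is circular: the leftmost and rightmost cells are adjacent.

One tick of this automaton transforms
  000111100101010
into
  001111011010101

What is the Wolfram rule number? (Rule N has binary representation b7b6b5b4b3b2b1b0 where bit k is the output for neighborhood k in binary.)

186

position 4: 111 → 1  (bit 7 = 1)
position 6: 110 → 0  (bit 6 = 0)
position 10: 101 → 1  (bit 5 = 1)
position 7: 100 → 1  (bit 4 = 1)
position 3: 011 → 1  (bit 3 = 1)
position 9: 010 → 0  (bit 2 = 0)
position 2: 001 → 1  (bit 1 = 1)
position 0: 000 → 0  (bit 0 = 0)
bits b7..b0 = 10111010 = 186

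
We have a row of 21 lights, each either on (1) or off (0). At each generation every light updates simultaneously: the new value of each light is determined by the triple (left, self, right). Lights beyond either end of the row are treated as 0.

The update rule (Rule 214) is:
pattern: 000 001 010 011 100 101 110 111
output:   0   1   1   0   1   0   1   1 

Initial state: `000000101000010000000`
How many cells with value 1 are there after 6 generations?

12

generation 1: 000001101100111000000
generation 2: 000010100111011100000
generation 3: 000110111011001110000
generation 4: 001010011001110111000
generation 5: 011011101110110011100
generation 6: 101001100110011101110
count of 1: 12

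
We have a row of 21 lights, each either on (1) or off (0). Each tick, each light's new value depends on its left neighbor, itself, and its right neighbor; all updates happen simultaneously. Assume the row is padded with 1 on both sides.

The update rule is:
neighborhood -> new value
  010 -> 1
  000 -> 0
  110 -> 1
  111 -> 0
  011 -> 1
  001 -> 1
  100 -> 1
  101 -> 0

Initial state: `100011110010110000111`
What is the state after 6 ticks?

010110100010101011110

110110011110111001100
010111110010101111111
010100011110101000000
010110110010101100001
010110111110101110011
010110100010101011110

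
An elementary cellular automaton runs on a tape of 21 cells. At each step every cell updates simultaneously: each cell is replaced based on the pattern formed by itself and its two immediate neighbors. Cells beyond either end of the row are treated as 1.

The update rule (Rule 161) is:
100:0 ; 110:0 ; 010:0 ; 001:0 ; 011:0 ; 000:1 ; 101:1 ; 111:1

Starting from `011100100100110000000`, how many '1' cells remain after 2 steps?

101000000000000111110
010011111111110011101
count of 1: 15

15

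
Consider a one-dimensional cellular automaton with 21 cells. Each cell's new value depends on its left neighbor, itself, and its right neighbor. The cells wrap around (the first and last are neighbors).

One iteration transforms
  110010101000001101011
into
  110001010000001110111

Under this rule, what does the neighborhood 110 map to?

1

At position 1 the neighborhood is 110; the next row has 1 there.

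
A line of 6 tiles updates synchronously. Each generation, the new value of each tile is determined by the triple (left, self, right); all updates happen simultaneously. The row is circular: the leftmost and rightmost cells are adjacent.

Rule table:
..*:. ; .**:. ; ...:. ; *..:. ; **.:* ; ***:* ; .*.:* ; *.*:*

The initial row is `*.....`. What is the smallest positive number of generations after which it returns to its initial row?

*.....

1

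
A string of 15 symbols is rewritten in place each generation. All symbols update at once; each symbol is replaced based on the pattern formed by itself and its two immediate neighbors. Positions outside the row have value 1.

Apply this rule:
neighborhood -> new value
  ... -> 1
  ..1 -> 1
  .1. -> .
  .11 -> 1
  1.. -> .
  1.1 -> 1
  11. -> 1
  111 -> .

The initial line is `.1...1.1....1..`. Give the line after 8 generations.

.111...1.11.1.1

1..11.1..111..1
1.1111..11.1.11
111..1.1111.11.
..1.1.11..11111
.1.1.111.11....
1.1.11.1111.111
11.11111..111..
.111...1.11.1.1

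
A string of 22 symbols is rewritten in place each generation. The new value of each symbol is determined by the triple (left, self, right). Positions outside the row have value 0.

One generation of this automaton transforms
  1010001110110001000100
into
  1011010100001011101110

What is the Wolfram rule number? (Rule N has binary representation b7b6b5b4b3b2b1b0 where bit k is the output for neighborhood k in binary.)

150

position 7: 111 → 1  (bit 7 = 1)
position 8: 110 → 0  (bit 6 = 0)
position 1: 101 → 0  (bit 5 = 0)
position 3: 100 → 1  (bit 4 = 1)
position 6: 011 → 0  (bit 3 = 0)
position 0: 010 → 1  (bit 2 = 1)
position 5: 001 → 1  (bit 1 = 1)
position 4: 000 → 0  (bit 0 = 0)
bits b7..b0 = 10010110 = 150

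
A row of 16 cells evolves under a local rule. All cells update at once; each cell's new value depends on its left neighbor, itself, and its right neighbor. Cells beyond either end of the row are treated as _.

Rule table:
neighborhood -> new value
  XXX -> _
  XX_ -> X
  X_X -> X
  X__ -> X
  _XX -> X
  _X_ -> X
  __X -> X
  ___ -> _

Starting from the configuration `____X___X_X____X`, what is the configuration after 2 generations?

__XX_XXX___XXXXX

___XXX_XXXXX__XX
__XX_XXX___XXXXX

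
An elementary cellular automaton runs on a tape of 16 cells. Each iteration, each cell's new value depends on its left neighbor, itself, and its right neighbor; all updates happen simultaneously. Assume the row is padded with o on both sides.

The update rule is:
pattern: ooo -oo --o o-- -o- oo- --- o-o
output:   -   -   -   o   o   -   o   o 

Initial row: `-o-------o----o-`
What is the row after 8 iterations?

oooooooo-oooo-oo
--------o----o--
ooooooo-oooo-oo-
-------o----o--o
oooooo-oooo-oo--
------o----o--o-
ooooo-oooo-oo-oo
-----o----o--o--

-----o----o--o--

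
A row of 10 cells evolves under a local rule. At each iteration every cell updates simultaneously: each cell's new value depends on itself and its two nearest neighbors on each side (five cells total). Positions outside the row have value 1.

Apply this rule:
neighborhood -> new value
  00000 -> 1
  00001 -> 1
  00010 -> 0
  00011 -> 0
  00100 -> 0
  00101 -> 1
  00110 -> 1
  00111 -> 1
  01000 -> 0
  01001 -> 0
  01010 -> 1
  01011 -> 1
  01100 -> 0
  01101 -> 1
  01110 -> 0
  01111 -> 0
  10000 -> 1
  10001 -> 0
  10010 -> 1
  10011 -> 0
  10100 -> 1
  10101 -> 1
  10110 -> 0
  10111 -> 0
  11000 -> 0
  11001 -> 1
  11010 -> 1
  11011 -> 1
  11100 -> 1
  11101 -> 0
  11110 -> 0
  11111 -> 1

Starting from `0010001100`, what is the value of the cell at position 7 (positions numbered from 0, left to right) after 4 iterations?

0

1100001010
0101101111
1110110011
1001001010
position 7 holds 0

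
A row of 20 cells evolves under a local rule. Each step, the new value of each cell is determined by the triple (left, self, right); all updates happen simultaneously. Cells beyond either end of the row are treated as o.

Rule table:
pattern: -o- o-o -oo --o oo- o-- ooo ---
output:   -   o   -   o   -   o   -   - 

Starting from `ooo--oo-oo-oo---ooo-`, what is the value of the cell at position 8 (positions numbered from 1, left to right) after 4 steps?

-

step 1: ---oo--o--o--o-o---o
step 2: o-o--oo-oo-oo-o-o-o-
step 3: -o-oo--o--o--o-o-o-o
step 4: o-o--oo-oo-oo-o-o-o-
position 8 holds -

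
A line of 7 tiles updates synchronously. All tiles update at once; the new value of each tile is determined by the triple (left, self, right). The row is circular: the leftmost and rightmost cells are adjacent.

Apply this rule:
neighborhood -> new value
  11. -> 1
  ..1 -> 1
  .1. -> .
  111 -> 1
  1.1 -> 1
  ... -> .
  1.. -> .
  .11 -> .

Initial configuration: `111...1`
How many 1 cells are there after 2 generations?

111..1.
.11.1.1
count of 1: 4

4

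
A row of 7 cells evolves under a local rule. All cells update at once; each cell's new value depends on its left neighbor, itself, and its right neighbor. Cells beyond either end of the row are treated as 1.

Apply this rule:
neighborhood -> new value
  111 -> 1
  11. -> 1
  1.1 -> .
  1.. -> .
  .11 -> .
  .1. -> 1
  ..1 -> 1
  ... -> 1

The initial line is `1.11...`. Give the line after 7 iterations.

1..1.11
1.11..1
1..1.1.
1.11.1.
1..1.1.  (repeats iteration 3; period 2)
iteration 7: 1..1.1.

1..1.1.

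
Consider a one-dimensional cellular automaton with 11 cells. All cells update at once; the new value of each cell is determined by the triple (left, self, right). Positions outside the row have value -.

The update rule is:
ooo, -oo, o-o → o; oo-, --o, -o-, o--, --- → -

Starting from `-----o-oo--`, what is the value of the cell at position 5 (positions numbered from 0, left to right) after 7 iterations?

-

------oo---
------o----
-----------
-----------  (fixed point — unchanged through iteration 7)
position 5 holds -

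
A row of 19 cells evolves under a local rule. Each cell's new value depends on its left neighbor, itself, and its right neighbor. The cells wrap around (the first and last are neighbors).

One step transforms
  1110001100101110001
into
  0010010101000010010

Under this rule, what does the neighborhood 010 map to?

0

At position 10 the neighborhood is 010; the next row has 0 there.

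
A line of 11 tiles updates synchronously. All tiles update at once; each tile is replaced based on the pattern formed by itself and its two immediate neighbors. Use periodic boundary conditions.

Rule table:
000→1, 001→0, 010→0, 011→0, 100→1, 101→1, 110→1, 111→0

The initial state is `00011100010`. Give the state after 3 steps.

11000111001
01110001100
00011100111

00011100111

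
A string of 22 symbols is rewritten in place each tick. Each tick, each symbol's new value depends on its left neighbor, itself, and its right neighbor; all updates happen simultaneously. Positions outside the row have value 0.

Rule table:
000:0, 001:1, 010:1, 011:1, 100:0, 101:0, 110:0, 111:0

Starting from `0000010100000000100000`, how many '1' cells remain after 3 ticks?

6

0000110100000001100000
0001100100000011000000
0011001100000110000000
count of 1: 6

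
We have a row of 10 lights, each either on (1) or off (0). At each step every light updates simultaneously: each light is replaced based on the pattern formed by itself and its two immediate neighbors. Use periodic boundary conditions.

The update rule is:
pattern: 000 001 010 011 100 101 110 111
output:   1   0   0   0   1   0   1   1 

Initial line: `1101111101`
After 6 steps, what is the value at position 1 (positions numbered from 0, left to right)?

1

1100111100
0110011110
0011001111
1001100111
1100110011
1110011001
position 1 holds 1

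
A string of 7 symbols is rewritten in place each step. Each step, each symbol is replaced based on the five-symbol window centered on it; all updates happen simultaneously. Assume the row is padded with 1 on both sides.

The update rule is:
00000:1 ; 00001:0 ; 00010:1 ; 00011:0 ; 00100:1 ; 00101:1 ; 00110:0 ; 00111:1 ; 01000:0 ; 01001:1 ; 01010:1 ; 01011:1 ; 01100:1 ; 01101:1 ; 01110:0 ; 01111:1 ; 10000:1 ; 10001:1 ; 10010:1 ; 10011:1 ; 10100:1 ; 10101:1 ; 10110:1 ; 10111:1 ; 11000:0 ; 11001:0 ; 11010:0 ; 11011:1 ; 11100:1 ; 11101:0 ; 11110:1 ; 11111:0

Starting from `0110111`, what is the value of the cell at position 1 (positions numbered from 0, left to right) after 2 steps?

0

1111110
0000101
position 1 holds 0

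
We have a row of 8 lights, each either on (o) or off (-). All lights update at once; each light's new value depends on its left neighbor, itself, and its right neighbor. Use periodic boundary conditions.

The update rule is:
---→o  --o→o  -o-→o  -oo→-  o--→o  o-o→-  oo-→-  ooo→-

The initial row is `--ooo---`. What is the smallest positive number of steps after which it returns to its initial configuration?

step 1: oo---ooo
step 2: --ooo---

2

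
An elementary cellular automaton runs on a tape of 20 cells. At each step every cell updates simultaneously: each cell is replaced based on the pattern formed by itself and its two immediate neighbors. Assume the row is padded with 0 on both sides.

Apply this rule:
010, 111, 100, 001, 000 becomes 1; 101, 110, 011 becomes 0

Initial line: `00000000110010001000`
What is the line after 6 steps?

01011110110111000010

11111111001111111111
01111110110111111110
10111100000011111101
10011011111101111001
11100001111000110111
01011110110111000010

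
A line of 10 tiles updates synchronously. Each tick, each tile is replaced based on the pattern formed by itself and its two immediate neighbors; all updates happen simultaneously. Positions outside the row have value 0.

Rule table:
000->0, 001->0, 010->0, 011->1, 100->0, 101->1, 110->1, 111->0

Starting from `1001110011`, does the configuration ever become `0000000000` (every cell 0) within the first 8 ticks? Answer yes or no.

no

0001010011
0000100011
0000000011
0000000011  (fixed point — unchanged through tick 8)
tick 8 is 0000000011, still not uniform 0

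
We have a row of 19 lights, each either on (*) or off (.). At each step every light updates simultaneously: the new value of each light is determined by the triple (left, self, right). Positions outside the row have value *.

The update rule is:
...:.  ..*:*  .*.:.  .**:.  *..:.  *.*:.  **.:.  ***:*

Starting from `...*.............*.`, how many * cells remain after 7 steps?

..*.............*..
.*.............*..*
..............*..*.
.............*..*..
............*..*..*
...........*..*..*.
..........*..*..*..
count of *: 3

3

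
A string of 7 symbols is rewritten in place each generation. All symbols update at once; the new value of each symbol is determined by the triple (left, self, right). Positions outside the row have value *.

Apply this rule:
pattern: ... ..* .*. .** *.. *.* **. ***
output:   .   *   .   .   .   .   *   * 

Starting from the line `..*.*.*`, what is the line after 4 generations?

.*.....
......*
.....*.
....*..

....*..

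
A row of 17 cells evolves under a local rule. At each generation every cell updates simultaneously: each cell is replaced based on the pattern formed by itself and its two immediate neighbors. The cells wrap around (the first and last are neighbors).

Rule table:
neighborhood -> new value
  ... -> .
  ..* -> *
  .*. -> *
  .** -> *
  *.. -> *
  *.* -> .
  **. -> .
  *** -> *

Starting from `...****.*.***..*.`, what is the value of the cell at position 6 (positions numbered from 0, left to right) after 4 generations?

..****..*.**.****
*****.***.*..***.
****..**..*****..
***.***.******.**
position 6 holds *

*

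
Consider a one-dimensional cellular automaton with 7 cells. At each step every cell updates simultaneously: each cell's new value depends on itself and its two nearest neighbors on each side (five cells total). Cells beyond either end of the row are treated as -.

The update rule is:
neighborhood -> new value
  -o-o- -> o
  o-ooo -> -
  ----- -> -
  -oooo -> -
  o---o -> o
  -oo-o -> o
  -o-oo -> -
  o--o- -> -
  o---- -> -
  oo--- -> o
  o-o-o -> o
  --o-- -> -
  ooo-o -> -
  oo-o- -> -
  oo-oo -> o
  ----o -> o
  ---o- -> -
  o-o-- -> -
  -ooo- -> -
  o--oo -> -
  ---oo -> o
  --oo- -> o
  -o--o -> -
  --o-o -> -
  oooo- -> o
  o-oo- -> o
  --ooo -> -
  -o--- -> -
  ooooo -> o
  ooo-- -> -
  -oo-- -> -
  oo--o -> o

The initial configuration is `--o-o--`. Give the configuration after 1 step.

o--o---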